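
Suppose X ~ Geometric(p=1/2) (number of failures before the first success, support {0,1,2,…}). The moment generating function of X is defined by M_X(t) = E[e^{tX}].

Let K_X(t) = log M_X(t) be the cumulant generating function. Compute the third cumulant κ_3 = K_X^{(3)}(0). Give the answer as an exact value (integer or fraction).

κ_3 = K′′′(0) = 6

M_X(t) = 1/(2*(1 - e^(t)/2))
K_X(t) = log M_X(t) = -log(1 - e^(t)/2) - log(2)
K′(t) = -e^(t)/(e^(t) - 2)
K′′(t) = 2*e^(t)/(e^(2*t) - 4*e^(t) + 4)
K′′′(t) = (-2*e^(2*t) - 4*e^(t))/(e^(3*t) - 6*e^(2*t) + 12*e^(t) - 8)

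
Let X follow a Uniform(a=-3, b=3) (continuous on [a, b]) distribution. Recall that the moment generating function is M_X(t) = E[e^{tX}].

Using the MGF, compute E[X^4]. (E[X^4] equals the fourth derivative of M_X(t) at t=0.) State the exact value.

M_X(t) = (e^(3*t) - e^(-3*t))/(6*t)
dM/dt = (3*t*e^(6*t) + 3*t - e^(6*t) + 1)*e^(-3*t)/(6*t^2)
d^2M/dt^2 = (9*t^2*e^(6*t) - 9*t^2 - 6*t*e^(6*t) - 6*t + 2*e^(6*t) - 2)*e^(-3*t)/(6*t^3)
d^3M/dt^3 = (9*t^3*e^(6*t) + 9*t^3 - 9*t^2*e^(6*t) + 9*t^2 + 6*t*e^(6*t) + 6*t - 2*e^(6*t) + 2)*e^(-3*t)/(2*t^4)
d^4M/dt^4 = (27*t^4*e^(6*t) - 27*t^4 - 36*t^3*e^(6*t) - 36*t^3 + 36*t^2*e^(6*t) - 36*t^2 - 24*t*e^(6*t) - 24*t + 8*e^(6*t) - 8)*e^(-3*t)/(2*t^5)

E[X^4] = d^4M/dt^4 |_{t=0} = 81/5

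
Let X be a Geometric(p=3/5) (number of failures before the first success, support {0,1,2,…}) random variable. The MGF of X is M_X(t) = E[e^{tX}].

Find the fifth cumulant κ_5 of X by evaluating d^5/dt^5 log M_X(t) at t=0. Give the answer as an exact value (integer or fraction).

M_X(t) = 3/(5*(1 - 2*e^(t)/5))
K_X(t) = log M_X(t) = -log(1 - 2*e^(t)/5) - log(5) + log(3)
D^5[K](t) = (-80*e^(4*t) - 2200*e^(3*t) - 5500*e^(2*t) - 1250*e^(t))/(32*e^(5*t) - 400*e^(4*t) + 2000*e^(3*t) - 5000*e^(2*t) + 6250*e^(t) - 3125)

κ_5 = D^5[K](0) = 3010/81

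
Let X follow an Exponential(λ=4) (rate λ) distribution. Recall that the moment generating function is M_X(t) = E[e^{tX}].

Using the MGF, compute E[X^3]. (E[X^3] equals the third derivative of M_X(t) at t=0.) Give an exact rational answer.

M_X(t) = 4/(4 - t)
dM/dt = 4/(t^2 - 8*t + 16)
d^2M/dt^2 = -8/(t^3 - 12*t^2 + 48*t - 64)
d^3M/dt^3 = 24/(t^4 - 16*t^3 + 96*t^2 - 256*t + 256)

E[X^3] = d^3M/dt^3 |_{t=0} = 3/32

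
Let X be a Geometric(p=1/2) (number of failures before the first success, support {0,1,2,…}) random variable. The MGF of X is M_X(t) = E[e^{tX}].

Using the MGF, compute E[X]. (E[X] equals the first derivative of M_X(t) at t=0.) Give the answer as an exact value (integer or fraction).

M_X(t) = 1/(2*(1 - e^(t)/2))
D[M](t) = e^(t)/(e^(2*t) - 4*e^(t) + 4)

E[X] = D[M](0) = 1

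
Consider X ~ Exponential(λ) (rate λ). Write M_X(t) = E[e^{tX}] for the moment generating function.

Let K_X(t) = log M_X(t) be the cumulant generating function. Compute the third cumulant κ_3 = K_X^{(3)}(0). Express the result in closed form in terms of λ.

κ_3 = d^3K/dt^3 |_{t=0} = 2/λ^3

M_X(t) = λ/(λ - t)
K_X(t) = log M_X(t) = log(λ) - log(λ - t)
dK/dt = -1/(-λ + t)
d^2K/dt^2 = 1/(λ^2 - 2*λ*t + t^2)
d^3K/dt^3 = -2/(-λ^3 + 3*λ^2*t - 3*λ*t^2 + t^3)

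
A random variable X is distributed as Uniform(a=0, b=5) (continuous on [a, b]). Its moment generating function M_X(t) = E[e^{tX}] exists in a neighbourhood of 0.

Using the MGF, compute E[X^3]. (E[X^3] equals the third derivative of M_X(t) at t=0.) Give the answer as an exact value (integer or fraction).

E[X^3] = d^3M/dt^3 |_{t=0} = 125/4

M_X(t) = (e^(5*t) - 1)/(5*t)
dM/dt = (5*t*e^(5*t) - e^(5*t) + 1)/(5*t^2)
d^2M/dt^2 = (25*t^2*e^(5*t) - 10*t*e^(5*t) + 2*e^(5*t) - 2)/(5*t^3)
d^3M/dt^3 = (125*t^3*e^(5*t) - 75*t^2*e^(5*t) + 30*t*e^(5*t) - 6*e^(5*t) + 6)/(5*t^4)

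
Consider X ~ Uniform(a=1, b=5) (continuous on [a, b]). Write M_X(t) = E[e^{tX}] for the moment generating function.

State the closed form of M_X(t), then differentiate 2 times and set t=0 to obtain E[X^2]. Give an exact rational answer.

E[X^2] = M^(2)(0) = 31/3

M_X(t) = (e^(5*t) - e^(t))/(4*t)
M^(2)(t) = (25*t^2*e^(5*t) - t^2*e^(t) - 10*t*e^(5*t) + 2*t*e^(t) + 2*e^(5*t) - 2*e^(t))/(4*t^3)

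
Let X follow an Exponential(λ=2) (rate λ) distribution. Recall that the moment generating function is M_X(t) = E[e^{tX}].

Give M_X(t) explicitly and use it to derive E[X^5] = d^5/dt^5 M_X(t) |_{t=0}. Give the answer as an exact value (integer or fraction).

E[X^5] = M′′′′′(0) = 15/4

M_X(t) = 2/(2 - t)
M′(t) = 2/(t^2 - 4*t + 4)
M′′(t) = -4/(t^3 - 6*t^2 + 12*t - 8)
M′′′(t) = 12/(t^4 - 8*t^3 + 24*t^2 - 32*t + 16)
M′′′′(t) = -48/(t^5 - 10*t^4 + 40*t^3 - 80*t^2 + 80*t - 32)
M′′′′′(t) = 240/(t^6 - 12*t^5 + 60*t^4 - 160*t^3 + 240*t^2 - 192*t + 64)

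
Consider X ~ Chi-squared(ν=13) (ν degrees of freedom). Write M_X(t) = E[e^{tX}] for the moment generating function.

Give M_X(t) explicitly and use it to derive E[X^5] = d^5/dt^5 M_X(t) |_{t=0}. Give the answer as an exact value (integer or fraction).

M_X(t) = (1 - 2*t)^(-13/2)
dM/dt = -13/(128*t^7*√(1 - 2*t) - 448*t^6*√(1 - 2*t) + 672*t^5*√(1 - 2*t) - 560*t^4*√(1 - 2*t) + 280*t^3*√(1 - 2*t) - 84*t^2*√(1 - 2*t) + 14*t*√(1 - 2*t) - √(1 - 2*t))

E[X^5] = d^5M/dt^5 |_{t=0} = 1322685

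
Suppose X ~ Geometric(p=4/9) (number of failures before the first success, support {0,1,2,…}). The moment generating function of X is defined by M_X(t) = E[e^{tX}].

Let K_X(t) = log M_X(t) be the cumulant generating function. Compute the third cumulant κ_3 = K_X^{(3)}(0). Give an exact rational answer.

κ_3 = d^3K/dt^3 |_{t=0} = 315/32

M_X(t) = 4/(9*(1 - 5*e^(t)/9))
K_X(t) = log M_X(t) = -log(1 - 5*e^(t)/9) - 2*log(3) + 2*log(2)
dK/dt = -5*e^(t)/(5*e^(t) - 9)
d^2K/dt^2 = 45*e^(t)/(25*e^(2*t) - 90*e^(t) + 81)
d^3K/dt^3 = (-225*e^(2*t) - 405*e^(t))/(125*e^(3*t) - 675*e^(2*t) + 1215*e^(t) - 729)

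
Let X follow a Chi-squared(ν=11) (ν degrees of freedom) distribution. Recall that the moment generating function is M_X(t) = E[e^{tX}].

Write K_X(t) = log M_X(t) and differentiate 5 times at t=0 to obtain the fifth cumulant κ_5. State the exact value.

M_X(t) = (1 - 2*t)^(-11/2)
K_X(t) = log M_X(t) = -11*log(1 - 2*t)/2
dK/dt = -11/(2*t - 1)
d^2K/dt^2 = 22/(4*t^2 - 4*t + 1)
d^3K/dt^3 = -88/(8*t^3 - 12*t^2 + 6*t - 1)
d^4K/dt^4 = 528/(16*t^4 - 32*t^3 + 24*t^2 - 8*t + 1)
d^5K/dt^5 = -4224/(32*t^5 - 80*t^4 + 80*t^3 - 40*t^2 + 10*t - 1)

κ_5 = d^5K/dt^5 |_{t=0} = 4224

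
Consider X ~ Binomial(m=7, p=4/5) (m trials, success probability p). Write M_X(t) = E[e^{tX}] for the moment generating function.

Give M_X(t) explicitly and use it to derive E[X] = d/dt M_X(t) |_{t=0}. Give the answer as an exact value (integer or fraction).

M_X(t) = (4*e^(t)/5 + 1/5)^7
M^(1)(t) = 114688*e^(7*t)/78125 + 172032*e^(6*t)/78125 + 21504*e^(5*t)/15625 + 7168*e^(4*t)/15625 + 1344*e^(3*t)/15625 + 672*e^(2*t)/78125 + 28*e^(t)/78125

E[X] = M^(1)(0) = 28/5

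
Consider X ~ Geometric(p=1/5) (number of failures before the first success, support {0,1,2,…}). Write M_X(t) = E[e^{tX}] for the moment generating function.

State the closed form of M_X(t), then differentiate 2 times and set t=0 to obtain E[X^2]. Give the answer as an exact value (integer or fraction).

M_X(t) = 1/(5*(1 - 4*e^(t)/5))
M^(2)(t) = (-16*e^(2*t) - 20*e^(t))/(64*e^(3*t) - 240*e^(2*t) + 300*e^(t) - 125)

E[X^2] = M^(2)(0) = 36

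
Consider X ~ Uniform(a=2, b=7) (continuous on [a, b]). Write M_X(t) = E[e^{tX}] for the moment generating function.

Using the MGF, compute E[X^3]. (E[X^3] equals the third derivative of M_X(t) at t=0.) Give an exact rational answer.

E[X^3] = d^3M/dt^3 |_{t=0} = 477/4

M_X(t) = (e^(7*t) - e^(2*t))/(5*t)
dM/dt = (7*t*e^(7*t) - 2*t*e^(2*t) - e^(7*t) + e^(2*t))/(5*t^2)
d^2M/dt^2 = (49*t^2*e^(7*t) - 4*t^2*e^(2*t) - 14*t*e^(7*t) + 4*t*e^(2*t) + 2*e^(7*t) - 2*e^(2*t))/(5*t^3)
d^3M/dt^3 = (343*t^3*e^(7*t) - 8*t^3*e^(2*t) - 147*t^2*e^(7*t) + 12*t^2*e^(2*t) + 42*t*e^(7*t) - 12*t*e^(2*t) - 6*e^(7*t) + 6*e^(2*t))/(5*t^4)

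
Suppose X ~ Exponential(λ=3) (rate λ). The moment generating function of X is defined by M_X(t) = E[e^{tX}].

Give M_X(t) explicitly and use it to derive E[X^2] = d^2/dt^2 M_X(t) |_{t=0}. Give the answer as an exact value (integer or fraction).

E[X^2] = M′′(0) = 2/9

M_X(t) = 3/(3 - t)
M′(t) = 3/(t^2 - 6*t + 9)
M′′(t) = -6/(t^3 - 9*t^2 + 27*t - 27)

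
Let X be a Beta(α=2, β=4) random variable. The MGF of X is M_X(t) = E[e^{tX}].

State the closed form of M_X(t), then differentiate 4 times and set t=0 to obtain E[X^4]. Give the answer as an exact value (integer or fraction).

M_X(t) = ₁F₁(2; 6; t)
D^4[M](t) = 5*₁F₁(6; 10; t)/126

E[X^4] = D^4[M](0) = 5/126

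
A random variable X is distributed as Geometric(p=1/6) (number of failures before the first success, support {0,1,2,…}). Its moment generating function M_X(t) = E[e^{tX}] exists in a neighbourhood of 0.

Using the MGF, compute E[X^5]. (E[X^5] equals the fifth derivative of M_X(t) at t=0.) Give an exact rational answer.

M_X(t) = 1/(6*(1 - 5*e^(t)/6))
M′(t) = 5*e^(t)/(25*e^(2*t) - 60*e^(t) + 36)
M′′(t) = (-25*e^(2*t) - 30*e^(t))/(125*e^(3*t) - 450*e^(2*t) + 540*e^(t) - 216)
M′′′(t) = (125*e^(3*t) + 600*e^(2*t) + 180*e^(t))/(625*e^(4*t) - 3000*e^(3*t) + 5400*e^(2*t) - 4320*e^(t) + 1296)
M′′′′(t) = (-625*e^(4*t) - 8250*e^(3*t) - 9900*e^(2*t) - 1080*e^(t))/(3125*e^(5*t) - 18750*e^(4*t) + 45000*e^(3*t) - 54000*e^(2*t) + 32400*e^(t) - 7776)

E[X^5] = M′′′′′(0) = 544505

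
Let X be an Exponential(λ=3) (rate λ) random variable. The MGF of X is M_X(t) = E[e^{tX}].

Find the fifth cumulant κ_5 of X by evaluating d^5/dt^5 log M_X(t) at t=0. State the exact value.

M_X(t) = 3/(3 - t)
K_X(t) = log M_X(t) = -log(3 - t) + log(3)
K′(t) = -1/(t - 3)
K′′(t) = 1/(t^2 - 6*t + 9)
K′′′(t) = -2/(t^3 - 9*t^2 + 27*t - 27)
K′′′′(t) = 6/(t^4 - 12*t^3 + 54*t^2 - 108*t + 81)
K′′′′′(t) = -24/(t^5 - 15*t^4 + 90*t^3 - 270*t^2 + 405*t - 243)

κ_5 = K′′′′′(0) = 8/81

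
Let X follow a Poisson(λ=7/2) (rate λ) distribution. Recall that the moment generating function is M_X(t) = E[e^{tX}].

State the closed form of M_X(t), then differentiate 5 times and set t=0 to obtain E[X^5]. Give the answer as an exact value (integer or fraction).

M_X(t) = e^(7*e^(t)/2 - 7/2)
M^(5)(t) = (16807*e^(5*t)*e^(7*e^(t)/2) + 48020*e^(4*t)*e^(7*e^(t)/2) + 34300*e^(3*t)*e^(7*e^(t)/2) + 5880*e^(2*t)*e^(7*e^(t)/2) + 112*e^(t)*e^(7*e^(t)/2))*e^(-7/2)/32

E[X^5] = M^(5)(0) = 105119/32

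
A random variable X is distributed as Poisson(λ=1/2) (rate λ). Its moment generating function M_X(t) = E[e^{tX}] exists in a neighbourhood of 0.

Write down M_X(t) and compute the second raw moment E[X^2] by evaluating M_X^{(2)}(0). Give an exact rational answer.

E[X^2] = M′′(0) = 3/4

M_X(t) = e^(e^(t)/2 - 1/2)
M′(t) = e^(-1/2)*e^(t)*e^(e^(t)/2)/2
M′′(t) = (e^(2*t)*e^(e^(t)/2) + 2*e^(t)*e^(e^(t)/2))*e^(-1/2)/4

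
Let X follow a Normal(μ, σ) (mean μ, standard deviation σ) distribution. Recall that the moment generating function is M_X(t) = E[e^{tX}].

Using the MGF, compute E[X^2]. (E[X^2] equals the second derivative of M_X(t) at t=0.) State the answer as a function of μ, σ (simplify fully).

E[X^2] = d^2M/dt^2 |_{t=0} = μ^2 + σ^2

M_X(t) = e^(μ*t + σ^2*t^2/2)
dM/dt = μ*e^(μ*t)*e^(σ^2*t^2/2) + σ^2*t*e^(μ*t)*e^(σ^2*t^2/2)
d^2M/dt^2 = μ^2*e^(μ*t)*e^(σ^2*t^2/2) + 2*μ*σ^2*t*e^(μ*t)*e^(σ^2*t^2/2) + σ^4*t^2*e^(μ*t)*e^(σ^2*t^2/2) + σ^2*e^(μ*t)*e^(σ^2*t^2/2)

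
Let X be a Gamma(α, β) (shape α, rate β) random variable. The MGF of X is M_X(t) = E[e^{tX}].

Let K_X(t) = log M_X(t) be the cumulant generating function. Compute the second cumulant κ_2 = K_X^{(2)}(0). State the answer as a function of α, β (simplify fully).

κ_2 = K′′(0) = α/β^2

M_X(t) = (β/(β - t))^α
K_X(t) = log M_X(t) = α*(log(β) - log(β - t))
K′(t) = -α/(-β + t)
K′′(t) = α/(β^2 - 2*β*t + t^2)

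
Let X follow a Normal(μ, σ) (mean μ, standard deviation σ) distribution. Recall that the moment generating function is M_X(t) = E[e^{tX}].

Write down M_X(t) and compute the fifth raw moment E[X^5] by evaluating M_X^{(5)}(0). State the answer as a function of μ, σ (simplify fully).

E[X^5] = M′′′′′(0) = μ*(μ^4 + 10*μ^2*σ^2 + 15*σ^4)

M_X(t) = e^(μ*t + σ^2*t^2/2)
M′(t) = μ*e^(μ*t)*e^(σ^2*t^2/2) + σ^2*t*e^(μ*t)*e^(σ^2*t^2/2)
M′′(t) = μ^2*e^(μ*t)*e^(σ^2*t^2/2) + 2*μ*σ^2*t*e^(μ*t)*e^(σ^2*t^2/2) + σ^4*t^2*e^(μ*t)*e^(σ^2*t^2/2) + σ^2*e^(μ*t)*e^(σ^2*t^2/2)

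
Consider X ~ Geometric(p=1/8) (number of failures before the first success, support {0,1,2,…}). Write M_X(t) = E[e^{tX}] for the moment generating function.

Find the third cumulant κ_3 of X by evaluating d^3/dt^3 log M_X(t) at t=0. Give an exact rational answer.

M_X(t) = 1/(8*(1 - 7*e^(t)/8))
K_X(t) = log M_X(t) = -log(1 - 7*e^(t)/8) - 3*log(2)
K′(t) = -7*e^(t)/(7*e^(t) - 8)
K′′(t) = 56*e^(t)/(49*e^(2*t) - 112*e^(t) + 64)
K′′′(t) = (-392*e^(2*t) - 448*e^(t))/(343*e^(3*t) - 1176*e^(2*t) + 1344*e^(t) - 512)

κ_3 = K′′′(0) = 840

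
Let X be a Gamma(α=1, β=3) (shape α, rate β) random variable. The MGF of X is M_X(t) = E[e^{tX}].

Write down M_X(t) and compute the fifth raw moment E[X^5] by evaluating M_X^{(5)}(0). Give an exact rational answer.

M_X(t) = 3/(3 - t)
D^5[M](t) = 360/(t^6 - 18*t^5 + 135*t^4 - 540*t^3 + 1215*t^2 - 1458*t + 729)

E[X^5] = D^5[M](0) = 40/81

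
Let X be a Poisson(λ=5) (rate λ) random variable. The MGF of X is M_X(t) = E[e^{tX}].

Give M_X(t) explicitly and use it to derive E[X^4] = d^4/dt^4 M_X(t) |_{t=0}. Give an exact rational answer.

M_X(t) = e^(5*e^(t) - 5)
dM/dt = 5*e^(-5)*e^(t)*e^(5*e^(t))
d^2M/dt^2 = (25*e^(2*t)*e^(5*e^(t)) + 5*e^(t)*e^(5*e^(t)))*e^(-5)
d^3M/dt^3 = (125*e^(3*t)*e^(5*e^(t)) + 75*e^(2*t)*e^(5*e^(t)) + 5*e^(t)*e^(5*e^(t)))*e^(-5)
d^4M/dt^4 = (625*e^(4*t)*e^(5*e^(t)) + 750*e^(3*t)*e^(5*e^(t)) + 175*e^(2*t)*e^(5*e^(t)) + 5*e^(t)*e^(5*e^(t)))*e^(-5)

E[X^4] = d^4M/dt^4 |_{t=0} = 1555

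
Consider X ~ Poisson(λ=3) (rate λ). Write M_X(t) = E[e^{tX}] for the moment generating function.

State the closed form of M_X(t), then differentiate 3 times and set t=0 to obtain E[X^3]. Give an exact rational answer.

M_X(t) = e^(3*e^(t) - 3)
D^3[M](t) = (27*e^(3*t)*e^(3*e^(t)) + 27*e^(2*t)*e^(3*e^(t)) + 3*e^(t)*e^(3*e^(t)))*e^(-3)

E[X^3] = D^3[M](0) = 57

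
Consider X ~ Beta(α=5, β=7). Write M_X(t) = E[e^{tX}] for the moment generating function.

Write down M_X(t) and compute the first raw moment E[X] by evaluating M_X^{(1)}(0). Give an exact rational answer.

M_X(t) = ₁F₁(5; 12; t)
dM/dt = 5*₁F₁(6; 13; t)/12

E[X] = dM/dt |_{t=0} = 5/12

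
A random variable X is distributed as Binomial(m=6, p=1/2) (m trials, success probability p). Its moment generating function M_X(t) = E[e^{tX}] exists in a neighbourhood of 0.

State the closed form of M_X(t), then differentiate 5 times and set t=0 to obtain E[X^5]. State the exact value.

M_X(t) = (e^(t)/2 + 1/2)^6
D^5[M](t) = 243*e^(6*t)/2 + 9375*e^(5*t)/32 + 240*e^(4*t) + 1215*e^(3*t)/16 + 15*e^(2*t)/2 + 3*e^(t)/32

E[X^5] = D^5[M](0) = 738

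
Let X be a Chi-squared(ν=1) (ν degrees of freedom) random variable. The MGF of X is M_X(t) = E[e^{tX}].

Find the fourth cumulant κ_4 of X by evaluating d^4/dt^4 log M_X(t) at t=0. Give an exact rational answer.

κ_4 = K′′′′(0) = 48

M_X(t) = 1/√(1 - 2*t)
K_X(t) = log M_X(t) = -log(1 - 2*t)/2
K′(t) = -1/(2*t - 1)
K′′(t) = 2/(4*t^2 - 4*t + 1)
K′′′(t) = -8/(8*t^3 - 12*t^2 + 6*t - 1)
K′′′′(t) = 48/(16*t^4 - 32*t^3 + 24*t^2 - 8*t + 1)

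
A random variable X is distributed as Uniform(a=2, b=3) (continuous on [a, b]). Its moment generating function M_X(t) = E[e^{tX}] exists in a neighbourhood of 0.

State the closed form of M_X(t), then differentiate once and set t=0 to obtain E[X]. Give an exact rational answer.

M_X(t) = (e^(3*t) - e^(2*t))/t
M^(1)(t) = (3*t*e^(3*t) - 2*t*e^(2*t) - e^(3*t) + e^(2*t))/t^2

E[X] = M^(1)(0) = 5/2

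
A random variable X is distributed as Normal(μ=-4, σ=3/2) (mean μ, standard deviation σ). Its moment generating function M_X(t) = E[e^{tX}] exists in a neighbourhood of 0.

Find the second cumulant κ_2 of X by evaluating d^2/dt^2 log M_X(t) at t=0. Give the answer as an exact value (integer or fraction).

κ_2 = D^2[K](0) = 9/4

M_X(t) = e^(9*t^2/8 - 4*t)
K_X(t) = log M_X(t) = 9*t^2/8 - 4*t
D^2[K](t) = 9/4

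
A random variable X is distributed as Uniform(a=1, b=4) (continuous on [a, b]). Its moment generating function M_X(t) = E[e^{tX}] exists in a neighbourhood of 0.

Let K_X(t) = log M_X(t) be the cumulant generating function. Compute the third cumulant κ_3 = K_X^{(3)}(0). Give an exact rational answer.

M_X(t) = (e^(4*t) - e^(t))/(3*t)
K_X(t) = log M_X(t) = -log(t) + log(e^(4*t) - e^(t)) - log(3)
K^(3)(t) = (27*t^3*e^(6*t) + 27*t^3*e^(3*t) - 2*e^(9*t) + 6*e^(6*t) - 6*e^(3*t) + 2)/(t^3*e^(9*t) - 3*t^3*e^(6*t) + 3*t^3*e^(3*t) - t^3)

κ_3 = K^(3)(0) = 0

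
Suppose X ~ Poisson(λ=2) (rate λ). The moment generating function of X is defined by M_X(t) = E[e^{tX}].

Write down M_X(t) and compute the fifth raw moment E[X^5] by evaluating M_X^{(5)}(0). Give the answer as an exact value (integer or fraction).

E[X^5] = d^5M/dt^5 |_{t=0} = 454

M_X(t) = e^(2*e^(t) - 2)
dM/dt = 2*e^(-2)*e^(t)*e^(2*e^(t))
d^2M/dt^2 = (4*e^(2*t)*e^(2*e^(t)) + 2*e^(t)*e^(2*e^(t)))*e^(-2)
d^3M/dt^3 = (8*e^(3*t)*e^(2*e^(t)) + 12*e^(2*t)*e^(2*e^(t)) + 2*e^(t)*e^(2*e^(t)))*e^(-2)
d^4M/dt^4 = (16*e^(4*t)*e^(2*e^(t)) + 48*e^(3*t)*e^(2*e^(t)) + 28*e^(2*t)*e^(2*e^(t)) + 2*e^(t)*e^(2*e^(t)))*e^(-2)
d^5M/dt^5 = (32*e^(5*t)*e^(2*e^(t)) + 160*e^(4*t)*e^(2*e^(t)) + 200*e^(3*t)*e^(2*e^(t)) + 60*e^(2*t)*e^(2*e^(t)) + 2*e^(t)*e^(2*e^(t)))*e^(-2)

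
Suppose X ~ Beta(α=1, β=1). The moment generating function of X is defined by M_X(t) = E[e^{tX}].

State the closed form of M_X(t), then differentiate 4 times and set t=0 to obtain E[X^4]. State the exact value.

M_X(t) = ₁F₁(1; 2; t)
dM/dt = ₁F₁(2; 3; t)/2
d^2M/dt^2 = ₁F₁(3; 4; t)/3
d^3M/dt^3 = ₁F₁(4; 5; t)/4
d^4M/dt^4 = ₁F₁(5; 6; t)/5

E[X^4] = d^4M/dt^4 |_{t=0} = 1/5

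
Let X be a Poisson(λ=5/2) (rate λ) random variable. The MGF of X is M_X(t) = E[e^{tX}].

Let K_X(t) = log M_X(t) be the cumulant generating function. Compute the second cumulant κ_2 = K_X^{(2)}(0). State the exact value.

κ_2 = K′′(0) = 5/2

M_X(t) = e^(5*e^(t)/2 - 5/2)
K_X(t) = log M_X(t) = 5*e^(t)/2 - 5/2
K′(t) = 5*e^(t)/2
K′′(t) = 5*e^(t)/2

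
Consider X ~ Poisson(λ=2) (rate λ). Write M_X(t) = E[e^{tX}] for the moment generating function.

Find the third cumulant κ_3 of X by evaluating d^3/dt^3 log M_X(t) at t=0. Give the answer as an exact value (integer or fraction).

M_X(t) = e^(2*e^(t) - 2)
K_X(t) = log M_X(t) = 2*e^(t) - 2
K′(t) = 2*e^(t)
K′′(t) = 2*e^(t)
K′′′(t) = 2*e^(t)

κ_3 = K′′′(0) = 2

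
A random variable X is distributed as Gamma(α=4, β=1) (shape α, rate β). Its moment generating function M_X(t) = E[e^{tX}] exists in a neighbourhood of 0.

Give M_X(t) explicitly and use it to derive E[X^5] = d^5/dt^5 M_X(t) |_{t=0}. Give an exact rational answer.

M_X(t) = (1 - t)^(-4)
M^(5)(t) = -6720/(t^9 - 9*t^8 + 36*t^7 - 84*t^6 + 126*t^5 - 126*t^4 + 84*t^3 - 36*t^2 + 9*t - 1)

E[X^5] = M^(5)(0) = 6720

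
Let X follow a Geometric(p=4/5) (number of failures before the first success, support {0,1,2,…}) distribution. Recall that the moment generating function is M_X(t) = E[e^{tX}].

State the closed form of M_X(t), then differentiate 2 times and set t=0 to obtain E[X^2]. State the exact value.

M_X(t) = 4/(5*(1 - e^(t)/5))
M′(t) = 4*e^(t)/(e^(2*t) - 10*e^(t) + 25)
M′′(t) = (-4*e^(2*t) - 20*e^(t))/(e^(3*t) - 15*e^(2*t) + 75*e^(t) - 125)

E[X^2] = M′′(0) = 3/8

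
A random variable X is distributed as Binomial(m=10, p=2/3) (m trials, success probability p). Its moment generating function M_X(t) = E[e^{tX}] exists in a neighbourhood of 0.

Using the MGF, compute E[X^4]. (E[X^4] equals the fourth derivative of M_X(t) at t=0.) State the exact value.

E[X^4] = M′′′′(0) = 23060/9

M_X(t) = (2*e^(t)/3 + 1/3)^10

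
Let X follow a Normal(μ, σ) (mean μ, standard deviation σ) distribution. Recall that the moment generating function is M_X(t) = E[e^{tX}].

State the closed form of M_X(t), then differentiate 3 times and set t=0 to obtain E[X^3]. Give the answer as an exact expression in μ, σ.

E[X^3] = M^(3)(0) = μ*(μ^2 + 3*σ^2)

M_X(t) = e^(μ*t + σ^2*t^2/2)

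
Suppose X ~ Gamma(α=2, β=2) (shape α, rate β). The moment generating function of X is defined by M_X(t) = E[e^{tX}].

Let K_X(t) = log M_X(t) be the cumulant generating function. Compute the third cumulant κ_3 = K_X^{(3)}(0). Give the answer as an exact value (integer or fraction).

κ_3 = d^3K/dt^3 |_{t=0} = 1/2

M_X(t) = 4/(2 - t)^2
K_X(t) = log M_X(t) = -2*log(2 - t) + 2*log(2)
dK/dt = -2/(t - 2)
d^2K/dt^2 = 2/(t^2 - 4*t + 4)
d^3K/dt^3 = -4/(t^3 - 6*t^2 + 12*t - 8)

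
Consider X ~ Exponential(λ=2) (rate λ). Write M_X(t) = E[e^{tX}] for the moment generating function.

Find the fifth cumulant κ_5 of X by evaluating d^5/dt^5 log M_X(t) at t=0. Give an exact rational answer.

M_X(t) = 2/(2 - t)
K_X(t) = log M_X(t) = -log(2 - t) + log(2)
K^(5)(t) = -24/(t^5 - 10*t^4 + 40*t^3 - 80*t^2 + 80*t - 32)

κ_5 = K^(5)(0) = 3/4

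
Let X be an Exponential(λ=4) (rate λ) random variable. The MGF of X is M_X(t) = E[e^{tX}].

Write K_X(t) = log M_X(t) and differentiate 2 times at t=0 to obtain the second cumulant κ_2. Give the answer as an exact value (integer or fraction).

M_X(t) = 4/(4 - t)
K_X(t) = log M_X(t) = -log(4 - t) + 2*log(2)
dK/dt = -1/(t - 4)
d^2K/dt^2 = 1/(t^2 - 8*t + 16)

κ_2 = d^2K/dt^2 |_{t=0} = 1/16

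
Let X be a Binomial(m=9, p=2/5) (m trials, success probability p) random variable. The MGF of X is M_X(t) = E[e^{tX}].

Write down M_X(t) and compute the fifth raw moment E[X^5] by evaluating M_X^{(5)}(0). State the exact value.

M_X(t) = (2*e^(t)/5 + 3/5)^9

E[X^5] = D^5[M](0) = 1194858/625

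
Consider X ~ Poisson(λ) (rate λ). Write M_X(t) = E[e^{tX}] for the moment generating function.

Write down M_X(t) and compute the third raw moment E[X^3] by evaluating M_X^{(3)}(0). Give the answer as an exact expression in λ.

E[X^3] = d^3M/dt^3 |_{t=0} = λ*(λ^2 + 3*λ + 1)

M_X(t) = e^(λ*(e^(t) - 1))
dM/dt = λ*e^(-λ)*e^(t)*e^(λ*e^(t))
d^2M/dt^2 = (λ^2*e^(2*t)*e^(λ*e^(t)) + λ*e^(t)*e^(λ*e^(t)))*e^(-λ)
d^3M/dt^3 = (λ^3*e^(3*t)*e^(λ*e^(t)) + 3*λ^2*e^(2*t)*e^(λ*e^(t)) + λ*e^(t)*e^(λ*e^(t)))*e^(-λ)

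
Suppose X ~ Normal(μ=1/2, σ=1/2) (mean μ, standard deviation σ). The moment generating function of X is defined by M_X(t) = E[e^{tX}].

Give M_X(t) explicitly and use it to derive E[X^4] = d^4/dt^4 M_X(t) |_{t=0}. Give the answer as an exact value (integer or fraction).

E[X^4] = M′′′′(0) = 5/8

M_X(t) = e^(t^2/8 + t/2)
M′(t) = t*e^(t/2)*e^(t^2/8)/4 + e^(t/2)*e^(t^2/8)/2
M′′(t) = t^2*e^(t/2)*e^(t^2/8)/16 + t*e^(t/2)*e^(t^2/8)/4 + e^(t/2)*e^(t^2/8)/2
M′′′(t) = t^3*e^(t/2)*e^(t^2/8)/64 + 3*t^2*e^(t/2)*e^(t^2/8)/32 + 3*t*e^(t/2)*e^(t^2/8)/8 + e^(t/2)*e^(t^2/8)/2
M′′′′(t) = t^4*e^(t/2)*e^(t^2/8)/256 + t^3*e^(t/2)*e^(t^2/8)/32 + 3*t^2*e^(t/2)*e^(t^2/8)/16 + t*e^(t/2)*e^(t^2/8)/2 + 5*e^(t/2)*e^(t^2/8)/8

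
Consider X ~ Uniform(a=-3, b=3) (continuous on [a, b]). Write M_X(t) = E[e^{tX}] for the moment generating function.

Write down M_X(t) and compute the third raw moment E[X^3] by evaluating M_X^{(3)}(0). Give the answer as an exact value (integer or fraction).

E[X^3] = M^(3)(0) = 0

M_X(t) = (e^(3*t) - e^(-3*t))/(6*t)
M^(3)(t) = (9*t^3*e^(6*t) + 9*t^3 - 9*t^2*e^(6*t) + 9*t^2 + 6*t*e^(6*t) + 6*t - 2*e^(6*t) + 2)*e^(-3*t)/(2*t^4)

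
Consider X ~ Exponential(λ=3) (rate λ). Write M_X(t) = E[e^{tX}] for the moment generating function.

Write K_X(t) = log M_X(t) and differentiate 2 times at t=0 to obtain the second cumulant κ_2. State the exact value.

M_X(t) = 3/(3 - t)
K_X(t) = log M_X(t) = -log(3 - t) + log(3)
dK/dt = -1/(t - 3)
d^2K/dt^2 = 1/(t^2 - 6*t + 9)

κ_2 = d^2K/dt^2 |_{t=0} = 1/9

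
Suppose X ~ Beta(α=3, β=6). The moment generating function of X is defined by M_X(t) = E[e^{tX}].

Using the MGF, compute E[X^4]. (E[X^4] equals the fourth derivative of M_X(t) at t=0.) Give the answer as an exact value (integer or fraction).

E[X^4] = D^4[M](0) = 1/33

M_X(t) = ₁F₁(3; 9; t)
D^4[M](t) = ₁F₁(7; 13; t)/33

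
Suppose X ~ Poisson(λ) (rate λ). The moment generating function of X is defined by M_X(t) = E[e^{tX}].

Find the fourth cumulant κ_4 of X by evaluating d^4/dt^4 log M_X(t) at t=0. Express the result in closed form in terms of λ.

κ_4 = d^4K/dt^4 |_{t=0} = λ

M_X(t) = e^(λ*(e^(t) - 1))
K_X(t) = log M_X(t) = λ*(e^(t) - 1)
dK/dt = λ*e^(t)
d^2K/dt^2 = λ*e^(t)
d^3K/dt^3 = λ*e^(t)
d^4K/dt^4 = λ*e^(t)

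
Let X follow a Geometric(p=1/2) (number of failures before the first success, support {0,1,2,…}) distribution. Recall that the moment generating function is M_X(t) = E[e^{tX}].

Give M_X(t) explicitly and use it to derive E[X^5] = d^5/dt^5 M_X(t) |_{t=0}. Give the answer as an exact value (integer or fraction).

E[X^5] = d^5M/dt^5 |_{t=0} = 541

M_X(t) = 1/(2*(1 - e^(t)/2))
dM/dt = e^(t)/(e^(2*t) - 4*e^(t) + 4)
d^2M/dt^2 = (-e^(2*t) - 2*e^(t))/(e^(3*t) - 6*e^(2*t) + 12*e^(t) - 8)
d^3M/dt^3 = (e^(3*t) + 8*e^(2*t) + 4*e^(t))/(e^(4*t) - 8*e^(3*t) + 24*e^(2*t) - 32*e^(t) + 16)
d^4M/dt^4 = (-e^(4*t) - 22*e^(3*t) - 44*e^(2*t) - 8*e^(t))/(e^(5*t) - 10*e^(4*t) + 40*e^(3*t) - 80*e^(2*t) + 80*e^(t) - 32)
d^5M/dt^5 = (e^(5*t) + 52*e^(4*t) + 264*e^(3*t) + 208*e^(2*t) + 16*e^(t))/(e^(6*t) - 12*e^(5*t) + 60*e^(4*t) - 160*e^(3*t) + 240*e^(2*t) - 192*e^(t) + 64)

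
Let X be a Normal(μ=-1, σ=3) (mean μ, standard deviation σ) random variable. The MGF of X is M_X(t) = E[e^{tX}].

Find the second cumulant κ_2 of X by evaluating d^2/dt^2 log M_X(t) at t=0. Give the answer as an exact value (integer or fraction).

κ_2 = K^(2)(0) = 9

M_X(t) = e^(9*t^2/2 - t)
K_X(t) = log M_X(t) = 9*t^2/2 - t
K^(2)(t) = 9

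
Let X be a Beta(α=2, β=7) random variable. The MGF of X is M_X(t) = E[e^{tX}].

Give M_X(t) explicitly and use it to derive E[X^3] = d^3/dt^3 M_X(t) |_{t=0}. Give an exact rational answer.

M_X(t) = ₁F₁(2; 9; t)
dM/dt = 2*₁F₁(3; 10; t)/9
d^2M/dt^2 = ₁F₁(4; 11; t)/15
d^3M/dt^3 = 4*₁F₁(5; 12; t)/165

E[X^3] = d^3M/dt^3 |_{t=0} = 4/165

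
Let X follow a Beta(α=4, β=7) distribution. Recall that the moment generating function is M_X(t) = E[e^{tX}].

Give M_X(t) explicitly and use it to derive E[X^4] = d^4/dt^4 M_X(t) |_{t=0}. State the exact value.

M_X(t) = ₁F₁(4; 11; t)
D^4[M](t) = 5*₁F₁(8; 15; t)/143

E[X^4] = D^4[M](0) = 5/143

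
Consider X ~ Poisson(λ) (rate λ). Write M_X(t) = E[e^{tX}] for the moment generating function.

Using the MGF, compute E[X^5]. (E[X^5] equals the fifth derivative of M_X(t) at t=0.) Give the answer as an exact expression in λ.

M_X(t) = e^(λ*(e^(t) - 1))
M′(t) = λ*e^(-λ)*e^(t)*e^(λ*e^(t))
M′′(t) = (λ^2*e^(2*t)*e^(λ*e^(t)) + λ*e^(t)*e^(λ*e^(t)))*e^(-λ)
M′′′(t) = (λ^3*e^(3*t)*e^(λ*e^(t)) + 3*λ^2*e^(2*t)*e^(λ*e^(t)) + λ*e^(t)*e^(λ*e^(t)))*e^(-λ)
M′′′′(t) = (λ^4*e^(4*t)*e^(λ*e^(t)) + 6*λ^3*e^(3*t)*e^(λ*e^(t)) + 7*λ^2*e^(2*t)*e^(λ*e^(t)) + λ*e^(t)*e^(λ*e^(t)))*e^(-λ)
M′′′′′(t) = (λ^5*e^(5*t)*e^(λ*e^(t)) + 10*λ^4*e^(4*t)*e^(λ*e^(t)) + 25*λ^3*e^(3*t)*e^(λ*e^(t)) + 15*λ^2*e^(2*t)*e^(λ*e^(t)) + λ*e^(t)*e^(λ*e^(t)))*e^(-λ)

E[X^5] = M′′′′′(0) = λ*(λ^4 + 10*λ^3 + 25*λ^2 + 15*λ + 1)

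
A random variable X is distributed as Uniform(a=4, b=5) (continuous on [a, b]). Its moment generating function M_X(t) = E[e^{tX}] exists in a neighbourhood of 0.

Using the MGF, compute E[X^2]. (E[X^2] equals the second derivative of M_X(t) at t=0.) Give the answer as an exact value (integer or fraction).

M_X(t) = (e^(5*t) - e^(4*t))/t
D^2[M](t) = (25*t^2*e^(5*t) - 16*t^2*e^(4*t) - 10*t*e^(5*t) + 8*t*e^(4*t) + 2*e^(5*t) - 2*e^(4*t))/t^3

E[X^2] = D^2[M](0) = 61/3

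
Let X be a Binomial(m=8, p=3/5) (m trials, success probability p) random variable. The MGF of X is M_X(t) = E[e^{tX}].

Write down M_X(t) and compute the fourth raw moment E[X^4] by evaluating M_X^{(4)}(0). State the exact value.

E[X^4] = M^(4)(0) = 99888/125

M_X(t) = (3*e^(t)/5 + 2/5)^8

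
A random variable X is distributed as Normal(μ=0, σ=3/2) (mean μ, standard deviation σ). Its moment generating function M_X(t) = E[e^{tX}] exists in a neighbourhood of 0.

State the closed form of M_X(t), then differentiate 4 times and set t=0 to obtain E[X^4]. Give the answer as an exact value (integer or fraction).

M_X(t) = e^(9*t^2/8)
M^(4)(t) = 6561*t^4*e^(9*t^2/8)/256 + 2187*t^2*e^(9*t^2/8)/32 + 243*e^(9*t^2/8)/16

E[X^4] = M^(4)(0) = 243/16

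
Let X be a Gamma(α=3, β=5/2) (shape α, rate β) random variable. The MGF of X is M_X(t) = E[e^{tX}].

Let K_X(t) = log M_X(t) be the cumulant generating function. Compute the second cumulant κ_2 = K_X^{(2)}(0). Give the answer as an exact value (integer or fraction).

M_X(t) = 125/(8*(5/2 - t)^3)
K_X(t) = log M_X(t) = -3*log(5/2 - t) - 3*log(2) + 3*log(5)
K^(2)(t) = 12/(4*t^2 - 20*t + 25)

κ_2 = K^(2)(0) = 12/25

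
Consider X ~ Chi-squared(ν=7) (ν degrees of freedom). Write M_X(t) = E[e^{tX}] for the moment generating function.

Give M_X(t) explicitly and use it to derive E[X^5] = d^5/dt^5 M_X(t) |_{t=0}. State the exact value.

E[X^5] = d^5M/dt^5 |_{t=0} = 135135

M_X(t) = (1 - 2*t)^(-7/2)
dM/dt = 7/(16*t^4*√(1 - 2*t) - 32*t^3*√(1 - 2*t) + 24*t^2*√(1 - 2*t) - 8*t*√(1 - 2*t) + √(1 - 2*t))
d^2M/dt^2 = -63/(32*t^5*√(1 - 2*t) - 80*t^4*√(1 - 2*t) + 80*t^3*√(1 - 2*t) - 40*t^2*√(1 - 2*t) + 10*t*√(1 - 2*t) - √(1 - 2*t))
d^3M/dt^3 = 693/(64*t^6*√(1 - 2*t) - 192*t^5*√(1 - 2*t) + 240*t^4*√(1 - 2*t) - 160*t^3*√(1 - 2*t) + 60*t^2*√(1 - 2*t) - 12*t*√(1 - 2*t) + √(1 - 2*t))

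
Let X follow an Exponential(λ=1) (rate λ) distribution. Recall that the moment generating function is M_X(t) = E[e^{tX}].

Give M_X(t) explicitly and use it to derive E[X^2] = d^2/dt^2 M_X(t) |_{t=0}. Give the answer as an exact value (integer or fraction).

E[X^2] = M^(2)(0) = 2

M_X(t) = 1/(1 - t)
M^(2)(t) = -2/(t^3 - 3*t^2 + 3*t - 1)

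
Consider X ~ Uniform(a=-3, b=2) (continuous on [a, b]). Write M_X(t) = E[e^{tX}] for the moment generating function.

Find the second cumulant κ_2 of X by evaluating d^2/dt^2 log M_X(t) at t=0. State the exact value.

M_X(t) = (e^(2*t) - e^(-3*t))/(5*t)
K_X(t) = log M_X(t) = -log(t) + log(e^(2*t) - e^(-3*t)) - log(5)
D^2[K](t) = (-25*t^2*e^(5*t) + e^(10*t) - 2*e^(5*t) + 1)/(t^2*e^(10*t) - 2*t^2*e^(5*t) + t^2)

κ_2 = D^2[K](0) = 25/12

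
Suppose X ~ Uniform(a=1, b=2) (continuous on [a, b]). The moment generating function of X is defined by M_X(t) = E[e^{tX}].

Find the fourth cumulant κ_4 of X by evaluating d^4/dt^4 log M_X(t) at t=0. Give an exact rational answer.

κ_4 = K^(4)(0) = -1/120

M_X(t) = (e^(2*t) - e^(t))/t
K_X(t) = log M_X(t) = -log(t) + log(e^(2*t) - e^(t))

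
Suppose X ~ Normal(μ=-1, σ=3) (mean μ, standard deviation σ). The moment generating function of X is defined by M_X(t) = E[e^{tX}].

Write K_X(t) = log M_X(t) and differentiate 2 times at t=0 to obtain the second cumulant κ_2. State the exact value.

κ_2 = d^2K/dt^2 |_{t=0} = 9

M_X(t) = e^(9*t^2/2 - t)
K_X(t) = log M_X(t) = 9*t^2/2 - t
dK/dt = 9*t - 1
d^2K/dt^2 = 9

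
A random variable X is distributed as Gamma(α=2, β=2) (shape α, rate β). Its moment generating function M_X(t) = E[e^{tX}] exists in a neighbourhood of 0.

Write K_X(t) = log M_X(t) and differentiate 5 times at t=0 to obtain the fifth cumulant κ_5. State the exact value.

M_X(t) = 4/(2 - t)^2
K_X(t) = log M_X(t) = -2*log(2 - t) + 2*log(2)
D^5[K](t) = -48/(t^5 - 10*t^4 + 40*t^3 - 80*t^2 + 80*t - 32)

κ_5 = D^5[K](0) = 3/2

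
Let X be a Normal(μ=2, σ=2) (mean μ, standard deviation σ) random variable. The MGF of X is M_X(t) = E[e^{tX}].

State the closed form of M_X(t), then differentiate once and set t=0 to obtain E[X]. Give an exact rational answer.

M_X(t) = e^(2*t^2 + 2*t)
M′(t) = 4*t*e^(2*t)*e^(2*t^2) + 2*e^(2*t)*e^(2*t^2)

E[X] = M′(0) = 2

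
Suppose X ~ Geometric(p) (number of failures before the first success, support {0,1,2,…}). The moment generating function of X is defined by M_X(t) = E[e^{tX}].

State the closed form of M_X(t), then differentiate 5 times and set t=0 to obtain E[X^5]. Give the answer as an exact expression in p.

M_X(t) = p/(-(1 - p)*e^(t) + 1)
dM/dt = (-p^2*e^(t) + p*e^(t))/(p^2*e^(2*t) - 2*p*e^(2*t) + 2*p*e^(t) + e^(2*t) - 2*e^(t) + 1)

E[X^5] = d^5M/dt^5 |_{t=0} = -1 + 31/p - 180/p^2 + 390/p^3 - 360/p^4 + 120/p^5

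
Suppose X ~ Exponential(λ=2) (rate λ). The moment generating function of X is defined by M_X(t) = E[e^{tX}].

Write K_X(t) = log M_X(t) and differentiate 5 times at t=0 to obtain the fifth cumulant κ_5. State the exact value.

M_X(t) = 2/(2 - t)
K_X(t) = log M_X(t) = -log(2 - t) + log(2)
K′(t) = -1/(t - 2)
K′′(t) = 1/(t^2 - 4*t + 4)
K′′′(t) = -2/(t^3 - 6*t^2 + 12*t - 8)
K′′′′(t) = 6/(t^4 - 8*t^3 + 24*t^2 - 32*t + 16)
K′′′′′(t) = -24/(t^5 - 10*t^4 + 40*t^3 - 80*t^2 + 80*t - 32)

κ_5 = K′′′′′(0) = 3/4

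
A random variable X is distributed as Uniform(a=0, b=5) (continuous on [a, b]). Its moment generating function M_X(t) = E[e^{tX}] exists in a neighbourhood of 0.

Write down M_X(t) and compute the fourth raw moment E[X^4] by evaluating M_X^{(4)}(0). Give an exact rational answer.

M_X(t) = (e^(5*t) - 1)/(5*t)
M^(4)(t) = (625*t^4*e^(5*t) - 500*t^3*e^(5*t) + 300*t^2*e^(5*t) - 120*t*e^(5*t) + 24*e^(5*t) - 24)/(5*t^5)

E[X^4] = M^(4)(0) = 125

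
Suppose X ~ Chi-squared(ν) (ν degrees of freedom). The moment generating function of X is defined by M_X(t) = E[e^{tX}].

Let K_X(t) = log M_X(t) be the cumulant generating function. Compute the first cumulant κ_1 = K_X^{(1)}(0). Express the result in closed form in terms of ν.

M_X(t) = (1 - 2*t)^(-ν/2)
K_X(t) = log M_X(t) = -ν*log(1 - 2*t)/2
K^(1)(t) = -ν/(2*t - 1)

κ_1 = K^(1)(0) = ν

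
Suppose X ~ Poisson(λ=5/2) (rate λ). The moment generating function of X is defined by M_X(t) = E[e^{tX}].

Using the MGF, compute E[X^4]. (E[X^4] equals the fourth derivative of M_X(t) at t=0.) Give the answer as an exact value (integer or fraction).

M_X(t) = e^(5*e^(t)/2 - 5/2)
D^4[M](t) = (625*e^(4*t)*e^(5*e^(t)/2) + 1500*e^(3*t)*e^(5*e^(t)/2) + 700*e^(2*t)*e^(5*e^(t)/2) + 40*e^(t)*e^(5*e^(t)/2))*e^(-5/2)/16

E[X^4] = D^4[M](0) = 2865/16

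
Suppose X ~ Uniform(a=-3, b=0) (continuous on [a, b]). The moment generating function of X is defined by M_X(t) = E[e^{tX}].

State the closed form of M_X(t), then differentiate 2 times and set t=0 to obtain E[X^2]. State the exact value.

E[X^2] = d^2M/dt^2 |_{t=0} = 3

M_X(t) = (1 - e^(-3*t))/(3*t)
dM/dt = (3*t - e^(3*t) + 1)*e^(-3*t)/(3*t^2)
d^2M/dt^2 = (-9*t^2 - 6*t + 2*e^(3*t) - 2)*e^(-3*t)/(3*t^3)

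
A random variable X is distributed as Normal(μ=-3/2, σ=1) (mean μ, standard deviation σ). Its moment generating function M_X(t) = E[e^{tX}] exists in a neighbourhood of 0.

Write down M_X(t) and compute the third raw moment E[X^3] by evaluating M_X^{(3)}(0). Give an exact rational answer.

E[X^3] = M^(3)(0) = -63/8

M_X(t) = e^(t^2/2 - 3*t/2)
M^(3)(t) = (8*t^3*e^(t^2/2) - 36*t^2*e^(t^2/2) + 78*t*e^(t^2/2) - 63*e^(t^2/2))*e^(-3*t/2)/8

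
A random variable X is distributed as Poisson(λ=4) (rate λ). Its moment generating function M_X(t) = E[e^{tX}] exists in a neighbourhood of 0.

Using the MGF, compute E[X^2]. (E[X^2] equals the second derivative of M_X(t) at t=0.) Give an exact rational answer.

M_X(t) = e^(4*e^(t) - 4)
D^2[M](t) = (16*e^(2*t)*e^(4*e^(t)) + 4*e^(t)*e^(4*e^(t)))*e^(-4)

E[X^2] = D^2[M](0) = 20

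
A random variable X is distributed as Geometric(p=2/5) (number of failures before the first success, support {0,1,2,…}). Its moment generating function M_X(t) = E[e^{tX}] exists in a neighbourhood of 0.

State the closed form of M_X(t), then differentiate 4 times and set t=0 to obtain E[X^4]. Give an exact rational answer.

E[X^4] = M^(4)(0) = 276

M_X(t) = 2/(5*(1 - 3*e^(t)/5))
M^(4)(t) = (-162*e^(4*t) - 2970*e^(3*t) - 4950*e^(2*t) - 750*e^(t))/(243*e^(5*t) - 2025*e^(4*t) + 6750*e^(3*t) - 11250*e^(2*t) + 9375*e^(t) - 3125)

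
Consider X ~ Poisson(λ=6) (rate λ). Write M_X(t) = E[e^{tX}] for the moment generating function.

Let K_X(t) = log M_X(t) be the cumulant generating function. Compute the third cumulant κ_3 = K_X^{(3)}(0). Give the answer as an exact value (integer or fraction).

κ_3 = K^(3)(0) = 6

M_X(t) = e^(6*e^(t) - 6)
K_X(t) = log M_X(t) = 6*e^(t) - 6
K^(3)(t) = 6*e^(t)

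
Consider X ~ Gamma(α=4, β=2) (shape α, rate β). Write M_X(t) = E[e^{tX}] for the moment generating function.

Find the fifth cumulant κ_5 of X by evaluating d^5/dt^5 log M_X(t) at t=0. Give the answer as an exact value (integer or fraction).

κ_5 = K′′′′′(0) = 3

M_X(t) = 16/(2 - t)^4
K_X(t) = log M_X(t) = -4*log(2 - t) + 4*log(2)
K′(t) = -4/(t - 2)
K′′(t) = 4/(t^2 - 4*t + 4)
K′′′(t) = -8/(t^3 - 6*t^2 + 12*t - 8)
K′′′′(t) = 24/(t^4 - 8*t^3 + 24*t^2 - 32*t + 16)
K′′′′′(t) = -96/(t^5 - 10*t^4 + 40*t^3 - 80*t^2 + 80*t - 32)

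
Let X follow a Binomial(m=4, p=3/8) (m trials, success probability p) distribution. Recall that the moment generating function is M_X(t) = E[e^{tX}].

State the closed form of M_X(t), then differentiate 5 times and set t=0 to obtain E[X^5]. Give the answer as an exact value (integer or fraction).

E[X^5] = D^5[M](0) = 16179/256

M_X(t) = (3*e^(t)/8 + 5/8)^4
D^5[M](t) = 81*e^(4*t)/4 + 32805*e^(3*t)/1024 + 675*e^(2*t)/64 + 375*e^(t)/1024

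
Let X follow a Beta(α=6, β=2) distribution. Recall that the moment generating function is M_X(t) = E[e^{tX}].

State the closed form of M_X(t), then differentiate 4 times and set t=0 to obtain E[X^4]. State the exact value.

E[X^4] = M′′′′(0) = 21/55

M_X(t) = ₁F₁(6; 8; t)
M′(t) = 3*₁F₁(7; 9; t)/4
M′′(t) = 7*₁F₁(8; 10; t)/12
M′′′(t) = 7*₁F₁(9; 11; t)/15
M′′′′(t) = 21*₁F₁(10; 12; t)/55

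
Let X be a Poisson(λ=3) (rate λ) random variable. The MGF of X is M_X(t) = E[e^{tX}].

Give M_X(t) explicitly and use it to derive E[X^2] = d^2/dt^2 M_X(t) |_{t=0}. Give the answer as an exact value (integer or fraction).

E[X^2] = d^2M/dt^2 |_{t=0} = 12

M_X(t) = e^(3*e^(t) - 3)
dM/dt = 3*e^(-3)*e^(t)*e^(3*e^(t))
d^2M/dt^2 = (9*e^(2*t)*e^(3*e^(t)) + 3*e^(t)*e^(3*e^(t)))*e^(-3)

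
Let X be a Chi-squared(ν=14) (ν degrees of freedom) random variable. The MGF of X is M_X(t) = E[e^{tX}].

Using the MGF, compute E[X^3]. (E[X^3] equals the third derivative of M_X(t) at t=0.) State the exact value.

M_X(t) = (1 - 2*t)^(-7)
M′(t) = 14/(256*t^8 - 1024*t^7 + 1792*t^6 - 1792*t^5 + 1120*t^4 - 448*t^3 + 112*t^2 - 16*t + 1)
M′′(t) = -224/(512*t^9 - 2304*t^8 + 4608*t^7 - 5376*t^6 + 4032*t^5 - 2016*t^4 + 672*t^3 - 144*t^2 + 18*t - 1)
M′′′(t) = 4032/(1024*t^10 - 5120*t^9 + 11520*t^8 - 15360*t^7 + 13440*t^6 - 8064*t^5 + 3360*t^4 - 960*t^3 + 180*t^2 - 20*t + 1)

E[X^3] = M′′′(0) = 4032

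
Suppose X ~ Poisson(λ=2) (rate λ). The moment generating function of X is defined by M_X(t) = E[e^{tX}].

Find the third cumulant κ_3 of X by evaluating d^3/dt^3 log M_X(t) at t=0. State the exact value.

M_X(t) = e^(2*e^(t) - 2)
K_X(t) = log M_X(t) = 2*e^(t) - 2
dK/dt = 2*e^(t)
d^2K/dt^2 = 2*e^(t)
d^3K/dt^3 = 2*e^(t)

κ_3 = d^3K/dt^3 |_{t=0} = 2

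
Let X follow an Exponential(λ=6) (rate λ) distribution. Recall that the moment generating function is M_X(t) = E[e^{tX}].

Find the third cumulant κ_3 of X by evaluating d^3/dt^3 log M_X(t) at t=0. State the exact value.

M_X(t) = 6/(6 - t)
K_X(t) = log M_X(t) = -log(6 - t) + log(6)
D^3[K](t) = -2/(t^3 - 18*t^2 + 108*t - 216)

κ_3 = D^3[K](0) = 1/108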